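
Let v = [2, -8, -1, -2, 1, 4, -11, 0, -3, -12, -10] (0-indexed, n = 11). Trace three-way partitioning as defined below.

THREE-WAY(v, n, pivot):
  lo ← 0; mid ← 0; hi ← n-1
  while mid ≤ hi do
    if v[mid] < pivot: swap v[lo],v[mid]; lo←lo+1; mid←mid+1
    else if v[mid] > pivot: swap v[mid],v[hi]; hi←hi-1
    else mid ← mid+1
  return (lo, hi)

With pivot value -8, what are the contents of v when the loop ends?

pivot = -8; lo=0, mid=0, hi=10
v[mid]=2>-8: swap v[0],v[10]; hi=9 → [-10, -8, -1, -2, 1, 4, -11, 0, -3, -12, 2]
v[mid]=-10<-8: swap v[0],v[0]; lo=1,mid=1 → [-10, -8, -1, -2, 1, 4, -11, 0, -3, -12, 2]
v[mid]=-8=-8: mid=2
v[mid]=-1>-8: swap v[2],v[9]; hi=8 → [-10, -8, -12, -2, 1, 4, -11, 0, -3, -1, 2]
v[mid]=-12<-8: swap v[1],v[2]; lo=2,mid=3 → [-10, -12, -8, -2, 1, 4, -11, 0, -3, -1, 2]
v[mid]=-2>-8: swap v[3],v[8]; hi=7 → [-10, -12, -8, -3, 1, 4, -11, 0, -2, -1, 2]
v[mid]=-3>-8: swap v[3],v[7]; hi=6 → [-10, -12, -8, 0, 1, 4, -11, -3, -2, -1, 2]
v[mid]=0>-8: swap v[3],v[6]; hi=5 → [-10, -12, -8, -11, 1, 4, 0, -3, -2, -1, 2]
v[mid]=-11<-8: swap v[2],v[3]; lo=3,mid=4 → [-10, -12, -11, -8, 1, 4, 0, -3, -2, -1, 2]
v[mid]=1>-8: swap v[4],v[5]; hi=4 → [-10, -12, -11, -8, 4, 1, 0, -3, -2, -1, 2]
v[mid]=4>-8: swap v[4],v[4]; hi=3 → [-10, -12, -11, -8, 4, 1, 0, -3, -2, -1, 2]
end: lo=3, hi=3; v = [-10, -12, -11, -8, 4, 1, 0, -3, -2, -1, 2]

[-10, -12, -11, -8, 4, 1, 0, -3, -2, -1, 2]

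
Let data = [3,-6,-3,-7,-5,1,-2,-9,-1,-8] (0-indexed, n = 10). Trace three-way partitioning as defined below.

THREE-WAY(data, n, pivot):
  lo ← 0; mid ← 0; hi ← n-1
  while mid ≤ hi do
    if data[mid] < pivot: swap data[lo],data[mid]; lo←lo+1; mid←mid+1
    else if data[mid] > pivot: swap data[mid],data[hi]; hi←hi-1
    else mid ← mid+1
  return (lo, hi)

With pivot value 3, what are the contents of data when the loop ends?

[-6,-3,-7,-5,1,-2,-9,-1,-8,3]

pivot = 3; lo=0, mid=0, hi=9
data[mid]=3=3: mid=1
data[mid]=-6<3: swap data[0],data[1]; lo=1,mid=2 → [-6,3,-3,-7,-5,1,-2,-9,-1,-8]
data[mid]=-3<3: swap data[1],data[2]; lo=2,mid=3 → [-6,-3,3,-7,-5,1,-2,-9,-1,-8]
data[mid]=-7<3: swap data[2],data[3]; lo=3,mid=4 → [-6,-3,-7,3,-5,1,-2,-9,-1,-8]
data[mid]=-5<3: swap data[3],data[4]; lo=4,mid=5 → [-6,-3,-7,-5,3,1,-2,-9,-1,-8]
data[mid]=1<3: swap data[4],data[5]; lo=5,mid=6 → [-6,-3,-7,-5,1,3,-2,-9,-1,-8]
data[mid]=-2<3: swap data[5],data[6]; lo=6,mid=7 → [-6,-3,-7,-5,1,-2,3,-9,-1,-8]
data[mid]=-9<3: swap data[6],data[7]; lo=7,mid=8 → [-6,-3,-7,-5,1,-2,-9,3,-1,-8]
data[mid]=-1<3: swap data[7],data[8]; lo=8,mid=9 → [-6,-3,-7,-5,1,-2,-9,-1,3,-8]
data[mid]=-8<3: swap data[8],data[9]; lo=9,mid=10 → [-6,-3,-7,-5,1,-2,-9,-1,-8,3]
end: lo=9, hi=9; data = [-6,-3,-7,-5,1,-2,-9,-1,-8,3]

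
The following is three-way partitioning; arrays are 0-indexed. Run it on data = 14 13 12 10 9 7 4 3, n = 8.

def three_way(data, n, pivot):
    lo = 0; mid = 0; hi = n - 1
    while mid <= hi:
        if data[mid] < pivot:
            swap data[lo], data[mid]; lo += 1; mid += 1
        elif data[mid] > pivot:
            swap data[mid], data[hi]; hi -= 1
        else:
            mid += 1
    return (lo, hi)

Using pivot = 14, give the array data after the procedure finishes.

13 12 10 9 7 4 3 14

pivot = 14; lo=0, mid=0, hi=7
data[mid]=14=14: mid=1
data[mid]=13<14: swap data[0],data[1]; lo=1,mid=2 → 13 14 12 10 9 7 4 3
data[mid]=12<14: swap data[1],data[2]; lo=2,mid=3 → 13 12 14 10 9 7 4 3
data[mid]=10<14: swap data[2],data[3]; lo=3,mid=4 → 13 12 10 14 9 7 4 3
data[mid]=9<14: swap data[3],data[4]; lo=4,mid=5 → 13 12 10 9 14 7 4 3
data[mid]=7<14: swap data[4],data[5]; lo=5,mid=6 → 13 12 10 9 7 14 4 3
data[mid]=4<14: swap data[5],data[6]; lo=6,mid=7 → 13 12 10 9 7 4 14 3
data[mid]=3<14: swap data[6],data[7]; lo=7,mid=8 → 13 12 10 9 7 4 3 14
end: lo=7, hi=7; data = 13 12 10 9 7 4 3 14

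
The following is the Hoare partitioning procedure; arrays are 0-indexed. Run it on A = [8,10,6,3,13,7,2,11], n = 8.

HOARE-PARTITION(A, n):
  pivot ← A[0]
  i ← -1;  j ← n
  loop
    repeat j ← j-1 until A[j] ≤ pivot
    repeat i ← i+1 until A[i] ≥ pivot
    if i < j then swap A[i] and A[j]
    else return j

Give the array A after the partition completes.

[2,7,6,3,13,10,8,11]

pivot=8
j stops at 6 (2), i stops at 0 (8); swap ⇒ [2,10,6,3,13,7,8,11]
j stops at 5 (7), i stops at 1 (10); swap ⇒ [2,7,6,3,13,10,8,11]
j stops at 3, i stops at 4; i≥j ⇒ return 3. A=[2,7,6,3,13,10,8,11]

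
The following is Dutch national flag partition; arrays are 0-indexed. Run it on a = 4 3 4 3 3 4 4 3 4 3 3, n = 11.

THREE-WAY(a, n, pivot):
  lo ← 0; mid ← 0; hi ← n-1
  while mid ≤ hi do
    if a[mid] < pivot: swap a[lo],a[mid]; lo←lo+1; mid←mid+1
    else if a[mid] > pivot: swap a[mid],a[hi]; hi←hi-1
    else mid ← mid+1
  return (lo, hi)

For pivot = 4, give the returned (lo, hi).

(6, 10)

pivot = 4; lo=0, mid=0, hi=10
a[mid]=4=4: mid=1
a[mid]=3<4: swap a[0],a[1]; lo=1,mid=2 → 3 4 4 3 3 4 4 3 4 3 3
a[mid]=4=4: mid=3
a[mid]=3<4: swap a[1],a[3]; lo=2,mid=4 → 3 3 4 4 3 4 4 3 4 3 3
a[mid]=3<4: swap a[2],a[4]; lo=3,mid=5 → 3 3 3 4 4 4 4 3 4 3 3
a[mid]=4=4: mid=6
a[mid]=4=4: mid=7
a[mid]=3<4: swap a[3],a[7]; lo=4,mid=8 → 3 3 3 3 4 4 4 4 4 3 3
a[mid]=4=4: mid=9
a[mid]=3<4: swap a[4],a[9]; lo=5,mid=10 → 3 3 3 3 3 4 4 4 4 4 3
a[mid]=3<4: swap a[5],a[10]; lo=6,mid=11 → 3 3 3 3 3 3 4 4 4 4 4
end: lo=6, hi=10; a = 3 3 3 3 3 3 4 4 4 4 4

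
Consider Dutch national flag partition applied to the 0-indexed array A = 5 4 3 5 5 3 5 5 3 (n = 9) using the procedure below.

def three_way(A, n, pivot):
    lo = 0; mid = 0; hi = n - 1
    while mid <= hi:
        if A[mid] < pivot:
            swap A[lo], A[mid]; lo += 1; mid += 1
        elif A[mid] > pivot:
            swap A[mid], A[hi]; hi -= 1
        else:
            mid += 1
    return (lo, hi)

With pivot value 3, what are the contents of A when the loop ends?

pivot = 3; lo=0, mid=0, hi=8
A[mid]=5>3: swap A[0],A[8]; hi=7 → 3 4 3 5 5 3 5 5 5
A[mid]=3=3: mid=1
A[mid]=4>3: swap A[1],A[7]; hi=6 → 3 5 3 5 5 3 5 4 5
A[mid]=5>3: swap A[1],A[6]; hi=5 → 3 5 3 5 5 3 5 4 5
A[mid]=5>3: swap A[1],A[5]; hi=4 → 3 3 3 5 5 5 5 4 5
A[mid]=3=3: mid=2
A[mid]=3=3: mid=3
A[mid]=5>3: swap A[3],A[4]; hi=3 → 3 3 3 5 5 5 5 4 5
A[mid]=5>3: swap A[3],A[3]; hi=2 → 3 3 3 5 5 5 5 4 5
end: lo=0, hi=2; A = 3 3 3 5 5 5 5 4 5

3 3 3 5 5 5 5 4 5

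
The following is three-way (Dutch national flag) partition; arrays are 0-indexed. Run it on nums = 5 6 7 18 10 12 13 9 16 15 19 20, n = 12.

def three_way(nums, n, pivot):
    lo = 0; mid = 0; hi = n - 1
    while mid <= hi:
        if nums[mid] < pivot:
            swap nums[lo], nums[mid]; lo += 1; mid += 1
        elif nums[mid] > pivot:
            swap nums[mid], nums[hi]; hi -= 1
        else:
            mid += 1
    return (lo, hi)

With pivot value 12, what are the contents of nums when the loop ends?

pivot = 12; lo=0, mid=0, hi=11
nums[mid]=5<12: swap nums[0],nums[0]; lo=1,mid=1 → 5 6 7 18 10 12 13 9 16 15 19 20
nums[mid]=6<12: swap nums[1],nums[1]; lo=2,mid=2 → 5 6 7 18 10 12 13 9 16 15 19 20
nums[mid]=7<12: swap nums[2],nums[2]; lo=3,mid=3 → 5 6 7 18 10 12 13 9 16 15 19 20
nums[mid]=18>12: swap nums[3],nums[11]; hi=10 → 5 6 7 20 10 12 13 9 16 15 19 18
nums[mid]=20>12: swap nums[3],nums[10]; hi=9 → 5 6 7 19 10 12 13 9 16 15 20 18
nums[mid]=19>12: swap nums[3],nums[9]; hi=8 → 5 6 7 15 10 12 13 9 16 19 20 18
nums[mid]=15>12: swap nums[3],nums[8]; hi=7 → 5 6 7 16 10 12 13 9 15 19 20 18
nums[mid]=16>12: swap nums[3],nums[7]; hi=6 → 5 6 7 9 10 12 13 16 15 19 20 18
nums[mid]=9<12: swap nums[3],nums[3]; lo=4,mid=4 → 5 6 7 9 10 12 13 16 15 19 20 18
nums[mid]=10<12: swap nums[4],nums[4]; lo=5,mid=5 → 5 6 7 9 10 12 13 16 15 19 20 18
nums[mid]=12=12: mid=6
nums[mid]=13>12: swap nums[6],nums[6]; hi=5 → 5 6 7 9 10 12 13 16 15 19 20 18
end: lo=5, hi=5; nums = 5 6 7 9 10 12 13 16 15 19 20 18

5 6 7 9 10 12 13 16 15 19 20 18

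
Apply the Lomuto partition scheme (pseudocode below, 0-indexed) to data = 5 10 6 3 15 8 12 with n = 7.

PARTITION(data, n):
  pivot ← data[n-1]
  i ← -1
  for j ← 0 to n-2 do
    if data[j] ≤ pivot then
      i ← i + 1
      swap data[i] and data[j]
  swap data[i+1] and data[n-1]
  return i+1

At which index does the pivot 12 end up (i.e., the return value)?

pivot=12, i=-1
j=0: 5≤12, i=0, swap(0,0) ⇒ 5 10 6 3 15 8 12
j=1: 10≤12, i=1, swap(1,1) ⇒ 5 10 6 3 15 8 12
j=2: 6≤12, i=2, swap(2,2) ⇒ 5 10 6 3 15 8 12
j=3: 3≤12, i=3, swap(3,3) ⇒ 5 10 6 3 15 8 12
j=4: 15>12, skip
j=5: 8≤12, i=4, swap(4,5) ⇒ 5 10 6 3 8 15 12
swap(5,6) ⇒ 5 10 6 3 8 12 15; return 5

5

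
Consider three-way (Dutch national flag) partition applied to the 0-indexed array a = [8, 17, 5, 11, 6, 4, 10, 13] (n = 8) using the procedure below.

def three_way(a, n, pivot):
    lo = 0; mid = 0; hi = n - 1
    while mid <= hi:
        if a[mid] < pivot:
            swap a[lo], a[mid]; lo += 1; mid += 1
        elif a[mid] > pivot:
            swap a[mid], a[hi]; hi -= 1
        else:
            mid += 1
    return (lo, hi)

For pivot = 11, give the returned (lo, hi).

lo=0 mid=0 hi=7
8<11: swap(0,0), lo=1 mid=1 ⇒ [8, 17, 5, 11, 6, 4, 10, 13]
17>11: swap(1,7), hi=6 ⇒ [8, 13, 5, 11, 6, 4, 10, 17]
13>11: swap(1,6), hi=5 ⇒ [8, 10, 5, 11, 6, 4, 13, 17]
10<11: swap(1,1), lo=2 mid=2 ⇒ [8, 10, 5, 11, 6, 4, 13, 17]
5<11: swap(2,2), lo=3 mid=3 ⇒ [8, 10, 5, 11, 6, 4, 13, 17]
11=11: mid=4
6<11: swap(3,4), lo=4 mid=5 ⇒ [8, 10, 5, 6, 11, 4, 13, 17]
4<11: swap(4,5), lo=5 mid=6 ⇒ [8, 10, 5, 6, 4, 11, 13, 17]
done. lo=5 hi=5; a=[8, 10, 5, 6, 4, 11, 13, 17]

(5, 5)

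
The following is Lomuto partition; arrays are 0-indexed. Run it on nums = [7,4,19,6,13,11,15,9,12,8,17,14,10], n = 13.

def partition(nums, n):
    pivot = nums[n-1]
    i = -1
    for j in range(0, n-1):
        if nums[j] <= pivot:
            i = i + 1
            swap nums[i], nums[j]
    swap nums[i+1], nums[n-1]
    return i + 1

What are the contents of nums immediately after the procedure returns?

[7,4,6,9,8,10,15,19,12,13,17,14,11]

pivot = nums[12] = 10; i = -1
j=0: nums[0]=7 ≤ 10 → i=0, swap nums[0],nums[0] (no change) → [7,4,19,6,13,11,15,9,12,8,17,14,10]
j=1: nums[1]=4 ≤ 10 → i=1, swap nums[1],nums[1] (no change) → [7,4,19,6,13,11,15,9,12,8,17,14,10]
j=2: nums[2]=19 > 10 → no swap
j=3: nums[3]=6 ≤ 10 → i=2, swap nums[2],nums[3] → [7,4,6,19,13,11,15,9,12,8,17,14,10]
j=4: nums[4]=13 > 10 → no swap
j=5: nums[5]=11 > 10 → no swap
j=6: nums[6]=15 > 10 → no swap
j=7: nums[7]=9 ≤ 10 → i=3, swap nums[3],nums[7] → [7,4,6,9,13,11,15,19,12,8,17,14,10]
j=8: nums[8]=12 > 10 → no swap
j=9: nums[9]=8 ≤ 10 → i=4, swap nums[4],nums[9] → [7,4,6,9,8,11,15,19,12,13,17,14,10]
j=10: nums[10]=17 > 10 → no swap
j=11: nums[11]=14 > 10 → no swap
final swap nums[5],nums[12] → [7,4,6,9,8,10,15,19,12,13,17,14,11]; return 5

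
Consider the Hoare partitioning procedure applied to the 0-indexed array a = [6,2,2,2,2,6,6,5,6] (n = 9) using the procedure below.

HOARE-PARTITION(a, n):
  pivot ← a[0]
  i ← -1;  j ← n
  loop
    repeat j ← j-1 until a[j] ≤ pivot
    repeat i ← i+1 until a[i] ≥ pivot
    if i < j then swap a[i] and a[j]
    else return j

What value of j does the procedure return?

pivot = a[0] = 6; i = -1, j = 9
j→8 (a[8]=6≤6), i→0 (a[0]=6≥6); i<j, swap → [6,2,2,2,2,6,6,5,6]
j→7 (a[7]=5≤6), i→5 (a[5]=6≥6); i<j, swap → [6,2,2,2,2,5,6,6,6]
j→6, i→6; i≥j, return j=6. a = [6,2,2,2,2,5,6,6,6]

6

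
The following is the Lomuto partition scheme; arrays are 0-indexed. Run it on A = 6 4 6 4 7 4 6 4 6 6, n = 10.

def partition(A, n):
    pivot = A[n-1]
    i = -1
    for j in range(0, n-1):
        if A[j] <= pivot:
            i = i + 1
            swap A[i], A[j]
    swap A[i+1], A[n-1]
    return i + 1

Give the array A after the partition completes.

pivot = A[9] = 6; i = -1
j=0: A[0]=6 ≤ 6 → i=0, swap A[0],A[0] (no change) → 6 4 6 4 7 4 6 4 6 6
j=1: A[1]=4 ≤ 6 → i=1, swap A[1],A[1] (no change) → 6 4 6 4 7 4 6 4 6 6
j=2: A[2]=6 ≤ 6 → i=2, swap A[2],A[2] (no change) → 6 4 6 4 7 4 6 4 6 6
j=3: A[3]=4 ≤ 6 → i=3, swap A[3],A[3] (no change) → 6 4 6 4 7 4 6 4 6 6
j=4: A[4]=7 > 6 → no swap
j=5: A[5]=4 ≤ 6 → i=4, swap A[4],A[5] → 6 4 6 4 4 7 6 4 6 6
j=6: A[6]=6 ≤ 6 → i=5, swap A[5],A[6] → 6 4 6 4 4 6 7 4 6 6
j=7: A[7]=4 ≤ 6 → i=6, swap A[6],A[7] → 6 4 6 4 4 6 4 7 6 6
j=8: A[8]=6 ≤ 6 → i=7, swap A[7],A[8] → 6 4 6 4 4 6 4 6 7 6
final swap A[8],A[9] → 6 4 6 4 4 6 4 6 6 7; return 8

6 4 6 4 4 6 4 6 6 7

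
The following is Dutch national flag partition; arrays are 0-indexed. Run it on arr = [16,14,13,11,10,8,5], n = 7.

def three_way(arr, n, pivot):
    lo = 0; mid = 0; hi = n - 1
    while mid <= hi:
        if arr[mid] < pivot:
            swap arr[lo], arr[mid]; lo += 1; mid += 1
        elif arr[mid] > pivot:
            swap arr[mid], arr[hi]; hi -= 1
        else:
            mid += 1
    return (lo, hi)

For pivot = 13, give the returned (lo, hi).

lo=0 mid=0 hi=6
16>13: swap(0,6), hi=5 ⇒ [5,14,13,11,10,8,16]
5<13: swap(0,0), lo=1 mid=1 ⇒ [5,14,13,11,10,8,16]
14>13: swap(1,5), hi=4 ⇒ [5,8,13,11,10,14,16]
8<13: swap(1,1), lo=2 mid=2 ⇒ [5,8,13,11,10,14,16]
13=13: mid=3
11<13: swap(2,3), lo=3 mid=4 ⇒ [5,8,11,13,10,14,16]
10<13: swap(3,4), lo=4 mid=5 ⇒ [5,8,11,10,13,14,16]
done. lo=4 hi=4; arr=[5,8,11,10,13,14,16]

(4, 4)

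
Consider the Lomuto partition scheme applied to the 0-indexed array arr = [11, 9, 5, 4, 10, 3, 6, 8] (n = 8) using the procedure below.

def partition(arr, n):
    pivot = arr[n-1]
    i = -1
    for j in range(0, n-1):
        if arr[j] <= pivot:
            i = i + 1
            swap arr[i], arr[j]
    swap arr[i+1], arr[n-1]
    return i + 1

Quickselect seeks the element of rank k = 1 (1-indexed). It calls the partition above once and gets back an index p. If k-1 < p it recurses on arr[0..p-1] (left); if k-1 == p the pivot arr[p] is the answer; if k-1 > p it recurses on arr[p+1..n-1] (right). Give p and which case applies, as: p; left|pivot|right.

4; left

pivot = arr[7] = 8; i = -1
j=0: arr[0]=11 > 8 → no swap
j=1: arr[1]=9 > 8 → no swap
j=2: arr[2]=5 ≤ 8 → i=0, swap arr[0],arr[2] → [5, 9, 11, 4, 10, 3, 6, 8]
j=3: arr[3]=4 ≤ 8 → i=1, swap arr[1],arr[3] → [5, 4, 11, 9, 10, 3, 6, 8]
j=4: arr[4]=10 > 8 → no swap
j=5: arr[5]=3 ≤ 8 → i=2, swap arr[2],arr[5] → [5, 4, 3, 9, 10, 11, 6, 8]
j=6: arr[6]=6 ≤ 8 → i=3, swap arr[3],arr[6] → [5, 4, 3, 6, 10, 11, 9, 8]
final swap arr[4],arr[7] → [5, 4, 3, 6, 8, 11, 9, 10]; return 4
p = 4; k-1 = 0 < 4 ⇒ left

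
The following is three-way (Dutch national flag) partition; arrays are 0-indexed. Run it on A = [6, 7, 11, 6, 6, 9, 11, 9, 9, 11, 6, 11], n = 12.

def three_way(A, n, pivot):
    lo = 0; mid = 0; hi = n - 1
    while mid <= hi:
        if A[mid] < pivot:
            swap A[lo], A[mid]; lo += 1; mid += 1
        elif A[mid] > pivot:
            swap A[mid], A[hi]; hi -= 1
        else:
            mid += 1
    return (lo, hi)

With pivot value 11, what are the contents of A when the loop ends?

[6, 7, 6, 6, 9, 9, 9, 6, 11, 11, 11, 11]

pivot = 11; lo=0, mid=0, hi=11
A[mid]=6<11: swap A[0],A[0]; lo=1,mid=1 → [6, 7, 11, 6, 6, 9, 11, 9, 9, 11, 6, 11]
A[mid]=7<11: swap A[1],A[1]; lo=2,mid=2 → [6, 7, 11, 6, 6, 9, 11, 9, 9, 11, 6, 11]
A[mid]=11=11: mid=3
A[mid]=6<11: swap A[2],A[3]; lo=3,mid=4 → [6, 7, 6, 11, 6, 9, 11, 9, 9, 11, 6, 11]
A[mid]=6<11: swap A[3],A[4]; lo=4,mid=5 → [6, 7, 6, 6, 11, 9, 11, 9, 9, 11, 6, 11]
A[mid]=9<11: swap A[4],A[5]; lo=5,mid=6 → [6, 7, 6, 6, 9, 11, 11, 9, 9, 11, 6, 11]
A[mid]=11=11: mid=7
A[mid]=9<11: swap A[5],A[7]; lo=6,mid=8 → [6, 7, 6, 6, 9, 9, 11, 11, 9, 11, 6, 11]
A[mid]=9<11: swap A[6],A[8]; lo=7,mid=9 → [6, 7, 6, 6, 9, 9, 9, 11, 11, 11, 6, 11]
A[mid]=11=11: mid=10
A[mid]=6<11: swap A[7],A[10]; lo=8,mid=11 → [6, 7, 6, 6, 9, 9, 9, 6, 11, 11, 11, 11]
A[mid]=11=11: mid=12
end: lo=8, hi=11; A = [6, 7, 6, 6, 9, 9, 9, 6, 11, 11, 11, 11]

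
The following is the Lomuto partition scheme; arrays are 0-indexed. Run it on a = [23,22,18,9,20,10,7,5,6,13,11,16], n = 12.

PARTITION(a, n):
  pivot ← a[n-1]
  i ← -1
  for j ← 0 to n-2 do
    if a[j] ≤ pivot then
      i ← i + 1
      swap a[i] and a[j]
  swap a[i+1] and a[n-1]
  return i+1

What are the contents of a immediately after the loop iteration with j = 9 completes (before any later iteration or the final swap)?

[9,10,7,5,6,13,18,23,20,22,11,16]

pivot = a[11] = 16; i = -1
j=0: a[0]=23 > 16 → no swap
j=1: a[1]=22 > 16 → no swap
j=2: a[2]=18 > 16 → no swap
j=3: a[3]=9 ≤ 16 → i=0, swap a[0],a[3] → [9,22,18,23,20,10,7,5,6,13,11,16]
j=4: a[4]=20 > 16 → no swap
j=5: a[5]=10 ≤ 16 → i=1, swap a[1],a[5] → [9,10,18,23,20,22,7,5,6,13,11,16]
j=6: a[6]=7 ≤ 16 → i=2, swap a[2],a[6] → [9,10,7,23,20,22,18,5,6,13,11,16]
j=7: a[7]=5 ≤ 16 → i=3, swap a[3],a[7] → [9,10,7,5,20,22,18,23,6,13,11,16]
j=8: a[8]=6 ≤ 16 → i=4, swap a[4],a[8] → [9,10,7,5,6,22,18,23,20,13,11,16]
j=9: a[9]=13 ≤ 16 → i=5, swap a[5],a[9] → [9,10,7,5,6,13,18,23,20,22,11,16]
(after j=9) a = [9,10,7,5,6,13,18,23,20,22,11,16]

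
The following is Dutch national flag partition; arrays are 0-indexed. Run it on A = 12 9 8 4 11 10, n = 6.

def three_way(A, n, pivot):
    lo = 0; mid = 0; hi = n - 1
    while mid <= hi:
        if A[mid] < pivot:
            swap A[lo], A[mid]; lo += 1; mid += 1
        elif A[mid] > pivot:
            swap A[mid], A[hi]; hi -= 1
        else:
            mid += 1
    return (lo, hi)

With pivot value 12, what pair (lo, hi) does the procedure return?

(5, 5)

pivot = 12; lo=0, mid=0, hi=5
A[mid]=12=12: mid=1
A[mid]=9<12: swap A[0],A[1]; lo=1,mid=2 → 9 12 8 4 11 10
A[mid]=8<12: swap A[1],A[2]; lo=2,mid=3 → 9 8 12 4 11 10
A[mid]=4<12: swap A[2],A[3]; lo=3,mid=4 → 9 8 4 12 11 10
A[mid]=11<12: swap A[3],A[4]; lo=4,mid=5 → 9 8 4 11 12 10
A[mid]=10<12: swap A[4],A[5]; lo=5,mid=6 → 9 8 4 11 10 12
end: lo=5, hi=5; A = 9 8 4 11 10 12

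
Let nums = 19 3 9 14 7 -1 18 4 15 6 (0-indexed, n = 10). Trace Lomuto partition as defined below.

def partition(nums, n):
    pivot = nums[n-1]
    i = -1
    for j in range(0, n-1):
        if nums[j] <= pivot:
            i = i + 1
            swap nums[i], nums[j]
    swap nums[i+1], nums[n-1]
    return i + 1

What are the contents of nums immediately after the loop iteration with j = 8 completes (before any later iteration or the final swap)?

3 -1 4 14 7 19 18 9 15 6

pivot = nums[9] = 6; i = -1
j=0: nums[0]=19 > 6 → no swap
j=1: nums[1]=3 ≤ 6 → i=0, swap nums[0],nums[1] → 3 19 9 14 7 -1 18 4 15 6
j=2: nums[2]=9 > 6 → no swap
j=3: nums[3]=14 > 6 → no swap
j=4: nums[4]=7 > 6 → no swap
j=5: nums[5]=-1 ≤ 6 → i=1, swap nums[1],nums[5] → 3 -1 9 14 7 19 18 4 15 6
j=6: nums[6]=18 > 6 → no swap
j=7: nums[7]=4 ≤ 6 → i=2, swap nums[2],nums[7] → 3 -1 4 14 7 19 18 9 15 6
j=8: nums[8]=15 > 6 → no swap
(after j=8) nums = 3 -1 4 14 7 19 18 9 15 6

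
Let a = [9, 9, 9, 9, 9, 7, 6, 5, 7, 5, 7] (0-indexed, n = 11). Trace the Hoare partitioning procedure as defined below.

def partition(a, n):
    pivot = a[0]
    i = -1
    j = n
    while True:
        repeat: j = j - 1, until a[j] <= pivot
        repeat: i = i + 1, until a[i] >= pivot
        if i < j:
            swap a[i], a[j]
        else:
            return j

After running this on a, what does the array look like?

[7, 5, 7, 5, 6, 7, 9, 9, 9, 9, 9]

pivot = a[0] = 9; i = -1, j = 11
j→10 (a[10]=7≤9), i→0 (a[0]=9≥9); i<j, swap → [7, 9, 9, 9, 9, 7, 6, 5, 7, 5, 9]
j→9 (a[9]=5≤9), i→1 (a[1]=9≥9); i<j, swap → [7, 5, 9, 9, 9, 7, 6, 5, 7, 9, 9]
j→8 (a[8]=7≤9), i→2 (a[2]=9≥9); i<j, swap → [7, 5, 7, 9, 9, 7, 6, 5, 9, 9, 9]
j→7 (a[7]=5≤9), i→3 (a[3]=9≥9); i<j, swap → [7, 5, 7, 5, 9, 7, 6, 9, 9, 9, 9]
j→6 (a[6]=6≤9), i→4 (a[4]=9≥9); i<j, swap → [7, 5, 7, 5, 6, 7, 9, 9, 9, 9, 9]
j→5, i→6; i≥j, return j=5. a = [7, 5, 7, 5, 6, 7, 9, 9, 9, 9, 9]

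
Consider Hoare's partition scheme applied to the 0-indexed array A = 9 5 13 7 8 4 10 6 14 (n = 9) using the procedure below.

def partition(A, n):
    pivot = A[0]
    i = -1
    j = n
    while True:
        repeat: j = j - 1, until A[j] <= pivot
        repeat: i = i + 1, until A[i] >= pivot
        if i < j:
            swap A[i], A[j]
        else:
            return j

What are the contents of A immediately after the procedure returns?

6 5 4 7 8 13 10 9 14

pivot=9
j stops at 7 (6), i stops at 0 (9); swap ⇒ 6 5 13 7 8 4 10 9 14
j stops at 5 (4), i stops at 2 (13); swap ⇒ 6 5 4 7 8 13 10 9 14
j stops at 4, i stops at 5; i≥j ⇒ return 4. A=6 5 4 7 8 13 10 9 14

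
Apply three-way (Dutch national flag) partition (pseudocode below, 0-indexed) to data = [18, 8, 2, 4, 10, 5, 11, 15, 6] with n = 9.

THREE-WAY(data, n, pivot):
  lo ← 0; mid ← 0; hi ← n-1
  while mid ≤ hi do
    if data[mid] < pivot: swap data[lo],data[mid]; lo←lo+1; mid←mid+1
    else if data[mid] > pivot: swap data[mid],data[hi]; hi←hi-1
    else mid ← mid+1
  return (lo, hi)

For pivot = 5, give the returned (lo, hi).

lo=0 mid=0 hi=8
18>5: swap(0,8), hi=7 ⇒ [6, 8, 2, 4, 10, 5, 11, 15, 18]
6>5: swap(0,7), hi=6 ⇒ [15, 8, 2, 4, 10, 5, 11, 6, 18]
15>5: swap(0,6), hi=5 ⇒ [11, 8, 2, 4, 10, 5, 15, 6, 18]
11>5: swap(0,5), hi=4 ⇒ [5, 8, 2, 4, 10, 11, 15, 6, 18]
5=5: mid=1
8>5: swap(1,4), hi=3 ⇒ [5, 10, 2, 4, 8, 11, 15, 6, 18]
10>5: swap(1,3), hi=2 ⇒ [5, 4, 2, 10, 8, 11, 15, 6, 18]
4<5: swap(0,1), lo=1 mid=2 ⇒ [4, 5, 2, 10, 8, 11, 15, 6, 18]
2<5: swap(1,2), lo=2 mid=3 ⇒ [4, 2, 5, 10, 8, 11, 15, 6, 18]
done. lo=2 hi=2; data=[4, 2, 5, 10, 8, 11, 15, 6, 18]

(2, 2)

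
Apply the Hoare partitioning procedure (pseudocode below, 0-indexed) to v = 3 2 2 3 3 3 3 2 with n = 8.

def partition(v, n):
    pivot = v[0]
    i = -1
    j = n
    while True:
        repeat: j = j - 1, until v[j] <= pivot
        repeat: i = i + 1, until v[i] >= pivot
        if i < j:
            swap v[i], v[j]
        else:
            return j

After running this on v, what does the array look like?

pivot = v[0] = 3; i = -1, j = 8
j→7 (v[7]=2≤3), i→0 (v[0]=3≥3); i<j, swap → 2 2 2 3 3 3 3 3
j→6 (v[6]=3≤3), i→3 (v[3]=3≥3); i<j, swap → 2 2 2 3 3 3 3 3
j→5 (v[5]=3≤3), i→4 (v[4]=3≥3); i<j, swap → 2 2 2 3 3 3 3 3
j→4, i→5; i≥j, return j=4. v = 2 2 2 3 3 3 3 3

2 2 2 3 3 3 3 3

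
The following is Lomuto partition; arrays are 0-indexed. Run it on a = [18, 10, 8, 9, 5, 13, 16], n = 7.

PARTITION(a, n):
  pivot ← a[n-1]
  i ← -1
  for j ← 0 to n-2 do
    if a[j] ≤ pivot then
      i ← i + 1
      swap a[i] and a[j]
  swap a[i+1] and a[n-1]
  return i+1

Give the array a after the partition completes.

[10, 8, 9, 5, 13, 16, 18]

pivot=16, i=-1
j=0: 18>16, skip
j=1: 10≤16, i=0, swap(0,1) ⇒ [10, 18, 8, 9, 5, 13, 16]
j=2: 8≤16, i=1, swap(1,2) ⇒ [10, 8, 18, 9, 5, 13, 16]
j=3: 9≤16, i=2, swap(2,3) ⇒ [10, 8, 9, 18, 5, 13, 16]
j=4: 5≤16, i=3, swap(3,4) ⇒ [10, 8, 9, 5, 18, 13, 16]
j=5: 13≤16, i=4, swap(4,5) ⇒ [10, 8, 9, 5, 13, 18, 16]
swap(5,6) ⇒ [10, 8, 9, 5, 13, 16, 18]; return 5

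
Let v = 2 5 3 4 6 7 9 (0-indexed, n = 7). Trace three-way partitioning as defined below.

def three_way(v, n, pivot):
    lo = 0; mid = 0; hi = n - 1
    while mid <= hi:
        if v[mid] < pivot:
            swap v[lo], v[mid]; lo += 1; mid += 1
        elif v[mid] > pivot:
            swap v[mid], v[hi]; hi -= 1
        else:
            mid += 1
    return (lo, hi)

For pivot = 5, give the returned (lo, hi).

(3, 3)

lo=0 mid=0 hi=6
2<5: swap(0,0), lo=1 mid=1 ⇒ 2 5 3 4 6 7 9
5=5: mid=2
3<5: swap(1,2), lo=2 mid=3 ⇒ 2 3 5 4 6 7 9
4<5: swap(2,3), lo=3 mid=4 ⇒ 2 3 4 5 6 7 9
6>5: swap(4,6), hi=5 ⇒ 2 3 4 5 9 7 6
9>5: swap(4,5), hi=4 ⇒ 2 3 4 5 7 9 6
7>5: swap(4,4), hi=3 ⇒ 2 3 4 5 7 9 6
done. lo=3 hi=3; v=2 3 4 5 7 9 6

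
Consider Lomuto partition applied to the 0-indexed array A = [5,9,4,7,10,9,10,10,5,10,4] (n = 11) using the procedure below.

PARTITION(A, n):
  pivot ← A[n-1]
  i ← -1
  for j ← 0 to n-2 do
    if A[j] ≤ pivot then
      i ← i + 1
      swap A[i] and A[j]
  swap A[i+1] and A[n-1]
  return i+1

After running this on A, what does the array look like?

pivot = A[10] = 4; i = -1
j=0: A[0]=5 > 4 → no swap
j=1: A[1]=9 > 4 → no swap
j=2: A[2]=4 ≤ 4 → i=0, swap A[0],A[2] → [4,9,5,7,10,9,10,10,5,10,4]
j=3: A[3]=7 > 4 → no swap
j=4: A[4]=10 > 4 → no swap
j=5: A[5]=9 > 4 → no swap
j=6: A[6]=10 > 4 → no swap
j=7: A[7]=10 > 4 → no swap
j=8: A[8]=5 > 4 → no swap
j=9: A[9]=10 > 4 → no swap
final swap A[1],A[10] → [4,4,5,7,10,9,10,10,5,10,9]; return 1

[4,4,5,7,10,9,10,10,5,10,9]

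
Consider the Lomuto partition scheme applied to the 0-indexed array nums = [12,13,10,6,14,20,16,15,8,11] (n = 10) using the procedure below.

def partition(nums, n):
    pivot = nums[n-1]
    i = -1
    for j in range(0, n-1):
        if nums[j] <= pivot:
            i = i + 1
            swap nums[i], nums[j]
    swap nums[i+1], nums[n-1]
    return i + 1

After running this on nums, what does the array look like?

[10,6,8,11,14,20,16,15,12,13]

pivot=11, i=-1
j=0: 12>11, skip
j=1: 13>11, skip
j=2: 10≤11, i=0, swap(0,2) ⇒ [10,13,12,6,14,20,16,15,8,11]
j=3: 6≤11, i=1, swap(1,3) ⇒ [10,6,12,13,14,20,16,15,8,11]
j=4: 14>11, skip
j=5: 20>11, skip
j=6: 16>11, skip
j=7: 15>11, skip
j=8: 8≤11, i=2, swap(2,8) ⇒ [10,6,8,13,14,20,16,15,12,11]
swap(3,9) ⇒ [10,6,8,11,14,20,16,15,12,13]; return 3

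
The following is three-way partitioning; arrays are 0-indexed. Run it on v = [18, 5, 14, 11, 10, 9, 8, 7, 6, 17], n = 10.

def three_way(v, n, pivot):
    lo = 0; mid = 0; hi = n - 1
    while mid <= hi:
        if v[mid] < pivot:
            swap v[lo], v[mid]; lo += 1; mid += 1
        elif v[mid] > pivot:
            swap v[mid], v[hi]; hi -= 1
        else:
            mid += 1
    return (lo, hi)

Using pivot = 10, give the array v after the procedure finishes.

[6, 5, 7, 8, 9, 10, 11, 14, 17, 18]

pivot = 10; lo=0, mid=0, hi=9
v[mid]=18>10: swap v[0],v[9]; hi=8 → [17, 5, 14, 11, 10, 9, 8, 7, 6, 18]
v[mid]=17>10: swap v[0],v[8]; hi=7 → [6, 5, 14, 11, 10, 9, 8, 7, 17, 18]
v[mid]=6<10: swap v[0],v[0]; lo=1,mid=1 → [6, 5, 14, 11, 10, 9, 8, 7, 17, 18]
v[mid]=5<10: swap v[1],v[1]; lo=2,mid=2 → [6, 5, 14, 11, 10, 9, 8, 7, 17, 18]
v[mid]=14>10: swap v[2],v[7]; hi=6 → [6, 5, 7, 11, 10, 9, 8, 14, 17, 18]
v[mid]=7<10: swap v[2],v[2]; lo=3,mid=3 → [6, 5, 7, 11, 10, 9, 8, 14, 17, 18]
v[mid]=11>10: swap v[3],v[6]; hi=5 → [6, 5, 7, 8, 10, 9, 11, 14, 17, 18]
v[mid]=8<10: swap v[3],v[3]; lo=4,mid=4 → [6, 5, 7, 8, 10, 9, 11, 14, 17, 18]
v[mid]=10=10: mid=5
v[mid]=9<10: swap v[4],v[5]; lo=5,mid=6 → [6, 5, 7, 8, 9, 10, 11, 14, 17, 18]
end: lo=5, hi=5; v = [6, 5, 7, 8, 9, 10, 11, 14, 17, 18]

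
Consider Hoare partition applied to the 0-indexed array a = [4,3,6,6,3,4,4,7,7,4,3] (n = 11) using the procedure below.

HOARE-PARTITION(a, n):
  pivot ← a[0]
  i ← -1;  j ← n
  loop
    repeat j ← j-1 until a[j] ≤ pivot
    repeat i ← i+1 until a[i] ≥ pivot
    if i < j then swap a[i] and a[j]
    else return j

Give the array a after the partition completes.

[3,3,4,4,3,4,6,7,7,6,4]

pivot = a[0] = 4; i = -1, j = 11
j→10 (a[10]=3≤4), i→0 (a[0]=4≥4); i<j, swap → [3,3,6,6,3,4,4,7,7,4,4]
j→9 (a[9]=4≤4), i→2 (a[2]=6≥4); i<j, swap → [3,3,4,6,3,4,4,7,7,6,4]
j→6 (a[6]=4≤4), i→3 (a[3]=6≥4); i<j, swap → [3,3,4,4,3,4,6,7,7,6,4]
j→5, i→5; i≥j, return j=5. a = [3,3,4,4,3,4,6,7,7,6,4]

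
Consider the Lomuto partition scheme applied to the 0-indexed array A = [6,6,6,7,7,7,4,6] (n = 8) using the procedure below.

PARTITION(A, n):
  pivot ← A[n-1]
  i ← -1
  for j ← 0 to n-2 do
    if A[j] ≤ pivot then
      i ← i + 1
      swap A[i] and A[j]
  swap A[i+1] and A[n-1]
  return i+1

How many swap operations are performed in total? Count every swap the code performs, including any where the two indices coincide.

pivot=6, i=-1
j=0: 6≤6, i=0, swap(0,0) ⇒ [6,6,6,7,7,7,4,6]
j=1: 6≤6, i=1, swap(1,1) ⇒ [6,6,6,7,7,7,4,6]
j=2: 6≤6, i=2, swap(2,2) ⇒ [6,6,6,7,7,7,4,6]
j=3: 7>6, skip
j=4: 7>6, skip
j=5: 7>6, skip
j=6: 4≤6, i=3, swap(3,6) ⇒ [6,6,6,4,7,7,7,6]
swap(4,7) ⇒ [6,6,6,4,6,7,7,7]; return 4

5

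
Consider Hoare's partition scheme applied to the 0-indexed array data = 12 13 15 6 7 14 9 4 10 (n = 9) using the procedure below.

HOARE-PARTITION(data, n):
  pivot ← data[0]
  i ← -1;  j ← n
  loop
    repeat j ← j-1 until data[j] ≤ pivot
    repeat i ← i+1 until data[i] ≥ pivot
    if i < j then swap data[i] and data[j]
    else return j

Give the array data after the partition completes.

pivot=12
j stops at 8 (10), i stops at 0 (12); swap ⇒ 10 13 15 6 7 14 9 4 12
j stops at 7 (4), i stops at 1 (13); swap ⇒ 10 4 15 6 7 14 9 13 12
j stops at 6 (9), i stops at 2 (15); swap ⇒ 10 4 9 6 7 14 15 13 12
j stops at 4, i stops at 5; i≥j ⇒ return 4. data=10 4 9 6 7 14 15 13 12

10 4 9 6 7 14 15 13 12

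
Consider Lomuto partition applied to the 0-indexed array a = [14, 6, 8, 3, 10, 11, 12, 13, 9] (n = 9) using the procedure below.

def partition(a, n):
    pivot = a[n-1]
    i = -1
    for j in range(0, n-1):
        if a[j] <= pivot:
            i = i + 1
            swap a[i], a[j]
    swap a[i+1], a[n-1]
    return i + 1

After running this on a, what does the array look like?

pivot=9, i=-1
j=0: 14>9, skip
j=1: 6≤9, i=0, swap(0,1) ⇒ [6, 14, 8, 3, 10, 11, 12, 13, 9]
j=2: 8≤9, i=1, swap(1,2) ⇒ [6, 8, 14, 3, 10, 11, 12, 13, 9]
j=3: 3≤9, i=2, swap(2,3) ⇒ [6, 8, 3, 14, 10, 11, 12, 13, 9]
j=4: 10>9, skip
j=5: 11>9, skip
j=6: 12>9, skip
j=7: 13>9, skip
swap(3,8) ⇒ [6, 8, 3, 9, 10, 11, 12, 13, 14]; return 3

[6, 8, 3, 9, 10, 11, 12, 13, 14]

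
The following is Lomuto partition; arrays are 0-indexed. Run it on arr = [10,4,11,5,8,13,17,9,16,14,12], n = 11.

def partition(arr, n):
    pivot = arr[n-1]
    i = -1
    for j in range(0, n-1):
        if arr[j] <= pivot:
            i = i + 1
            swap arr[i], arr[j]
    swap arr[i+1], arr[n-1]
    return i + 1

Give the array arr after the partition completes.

[10,4,11,5,8,9,12,13,16,14,17]

pivot=12, i=-1
j=0: 10≤12, i=0, swap(0,0) ⇒ [10,4,11,5,8,13,17,9,16,14,12]
j=1: 4≤12, i=1, swap(1,1) ⇒ [10,4,11,5,8,13,17,9,16,14,12]
j=2: 11≤12, i=2, swap(2,2) ⇒ [10,4,11,5,8,13,17,9,16,14,12]
j=3: 5≤12, i=3, swap(3,3) ⇒ [10,4,11,5,8,13,17,9,16,14,12]
j=4: 8≤12, i=4, swap(4,4) ⇒ [10,4,11,5,8,13,17,9,16,14,12]
j=5: 13>12, skip
j=6: 17>12, skip
j=7: 9≤12, i=5, swap(5,7) ⇒ [10,4,11,5,8,9,17,13,16,14,12]
j=8: 16>12, skip
j=9: 14>12, skip
swap(6,10) ⇒ [10,4,11,5,8,9,12,13,16,14,17]; return 6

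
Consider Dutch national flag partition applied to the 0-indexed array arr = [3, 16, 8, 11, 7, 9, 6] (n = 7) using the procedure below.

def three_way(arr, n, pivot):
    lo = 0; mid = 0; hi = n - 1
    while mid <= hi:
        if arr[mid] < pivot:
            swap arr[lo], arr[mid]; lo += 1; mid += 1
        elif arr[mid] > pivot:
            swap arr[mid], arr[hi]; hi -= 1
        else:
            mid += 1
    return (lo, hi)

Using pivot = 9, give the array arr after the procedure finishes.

[3, 6, 8, 7, 9, 11, 16]

lo=0 mid=0 hi=6
3<9: swap(0,0), lo=1 mid=1 ⇒ [3, 16, 8, 11, 7, 9, 6]
16>9: swap(1,6), hi=5 ⇒ [3, 6, 8, 11, 7, 9, 16]
6<9: swap(1,1), lo=2 mid=2 ⇒ [3, 6, 8, 11, 7, 9, 16]
8<9: swap(2,2), lo=3 mid=3 ⇒ [3, 6, 8, 11, 7, 9, 16]
11>9: swap(3,5), hi=4 ⇒ [3, 6, 8, 9, 7, 11, 16]
9=9: mid=4
7<9: swap(3,4), lo=4 mid=5 ⇒ [3, 6, 8, 7, 9, 11, 16]
done. lo=4 hi=4; arr=[3, 6, 8, 7, 9, 11, 16]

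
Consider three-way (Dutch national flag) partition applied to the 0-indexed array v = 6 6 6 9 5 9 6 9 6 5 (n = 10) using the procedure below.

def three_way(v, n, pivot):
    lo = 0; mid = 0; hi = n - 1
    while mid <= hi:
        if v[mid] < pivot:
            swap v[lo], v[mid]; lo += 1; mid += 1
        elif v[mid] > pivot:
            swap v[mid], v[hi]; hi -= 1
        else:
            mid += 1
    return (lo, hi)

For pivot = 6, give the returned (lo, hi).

pivot = 6; lo=0, mid=0, hi=9
v[mid]=6=6: mid=1
v[mid]=6=6: mid=2
v[mid]=6=6: mid=3
v[mid]=9>6: swap v[3],v[9]; hi=8 → 6 6 6 5 5 9 6 9 6 9
v[mid]=5<6: swap v[0],v[3]; lo=1,mid=4 → 5 6 6 6 5 9 6 9 6 9
v[mid]=5<6: swap v[1],v[4]; lo=2,mid=5 → 5 5 6 6 6 9 6 9 6 9
v[mid]=9>6: swap v[5],v[8]; hi=7 → 5 5 6 6 6 6 6 9 9 9
v[mid]=6=6: mid=6
v[mid]=6=6: mid=7
v[mid]=9>6: swap v[7],v[7]; hi=6 → 5 5 6 6 6 6 6 9 9 9
end: lo=2, hi=6; v = 5 5 6 6 6 6 6 9 9 9

(2, 6)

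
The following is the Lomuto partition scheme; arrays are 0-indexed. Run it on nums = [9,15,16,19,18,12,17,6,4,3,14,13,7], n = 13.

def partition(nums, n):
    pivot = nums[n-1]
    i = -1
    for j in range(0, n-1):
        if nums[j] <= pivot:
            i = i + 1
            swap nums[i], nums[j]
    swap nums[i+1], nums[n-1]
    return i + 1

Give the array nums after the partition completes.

pivot=7, i=-1
j=0: 9>7, skip
j=1: 15>7, skip
j=2: 16>7, skip
j=3: 19>7, skip
j=4: 18>7, skip
j=5: 12>7, skip
j=6: 17>7, skip
j=7: 6≤7, i=0, swap(0,7) ⇒ [6,15,16,19,18,12,17,9,4,3,14,13,7]
j=8: 4≤7, i=1, swap(1,8) ⇒ [6,4,16,19,18,12,17,9,15,3,14,13,7]
j=9: 3≤7, i=2, swap(2,9) ⇒ [6,4,3,19,18,12,17,9,15,16,14,13,7]
j=10: 14>7, skip
j=11: 13>7, skip
swap(3,12) ⇒ [6,4,3,7,18,12,17,9,15,16,14,13,19]; return 3

[6,4,3,7,18,12,17,9,15,16,14,13,19]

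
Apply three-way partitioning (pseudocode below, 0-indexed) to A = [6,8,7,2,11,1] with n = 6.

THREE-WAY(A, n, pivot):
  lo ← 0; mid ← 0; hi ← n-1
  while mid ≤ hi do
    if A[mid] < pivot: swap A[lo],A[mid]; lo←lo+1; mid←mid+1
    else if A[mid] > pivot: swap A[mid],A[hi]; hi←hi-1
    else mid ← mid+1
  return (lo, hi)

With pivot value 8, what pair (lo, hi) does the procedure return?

(4, 4)

lo=0 mid=0 hi=5
6<8: swap(0,0), lo=1 mid=1 ⇒ [6,8,7,2,11,1]
8=8: mid=2
7<8: swap(1,2), lo=2 mid=3 ⇒ [6,7,8,2,11,1]
2<8: swap(2,3), lo=3 mid=4 ⇒ [6,7,2,8,11,1]
11>8: swap(4,5), hi=4 ⇒ [6,7,2,8,1,11]
1<8: swap(3,4), lo=4 mid=5 ⇒ [6,7,2,1,8,11]
done. lo=4 hi=4; A=[6,7,2,1,8,11]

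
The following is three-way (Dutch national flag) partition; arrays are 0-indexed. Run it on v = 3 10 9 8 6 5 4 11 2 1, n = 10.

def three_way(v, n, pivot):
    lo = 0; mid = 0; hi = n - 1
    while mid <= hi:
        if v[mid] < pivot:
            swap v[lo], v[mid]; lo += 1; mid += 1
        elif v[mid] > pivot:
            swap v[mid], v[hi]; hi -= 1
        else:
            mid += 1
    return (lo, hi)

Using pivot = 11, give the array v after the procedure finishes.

3 10 9 8 6 5 4 2 1 11

lo=0 mid=0 hi=9
3<11: swap(0,0), lo=1 mid=1 ⇒ 3 10 9 8 6 5 4 11 2 1
10<11: swap(1,1), lo=2 mid=2 ⇒ 3 10 9 8 6 5 4 11 2 1
9<11: swap(2,2), lo=3 mid=3 ⇒ 3 10 9 8 6 5 4 11 2 1
8<11: swap(3,3), lo=4 mid=4 ⇒ 3 10 9 8 6 5 4 11 2 1
6<11: swap(4,4), lo=5 mid=5 ⇒ 3 10 9 8 6 5 4 11 2 1
5<11: swap(5,5), lo=6 mid=6 ⇒ 3 10 9 8 6 5 4 11 2 1
4<11: swap(6,6), lo=7 mid=7 ⇒ 3 10 9 8 6 5 4 11 2 1
11=11: mid=8
2<11: swap(7,8), lo=8 mid=9 ⇒ 3 10 9 8 6 5 4 2 11 1
1<11: swap(8,9), lo=9 mid=10 ⇒ 3 10 9 8 6 5 4 2 1 11
done. lo=9 hi=9; v=3 10 9 8 6 5 4 2 1 11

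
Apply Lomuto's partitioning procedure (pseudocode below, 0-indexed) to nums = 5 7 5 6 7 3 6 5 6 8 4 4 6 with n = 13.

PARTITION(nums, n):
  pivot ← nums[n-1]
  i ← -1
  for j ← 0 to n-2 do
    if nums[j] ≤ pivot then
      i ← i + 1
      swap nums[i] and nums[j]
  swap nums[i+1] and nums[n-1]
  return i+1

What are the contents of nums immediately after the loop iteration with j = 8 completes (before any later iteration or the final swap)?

5 5 6 3 6 5 6 7 7 8 4 4 6

pivot = nums[12] = 6; i = -1
j=0: nums[0]=5 ≤ 6 → i=0, swap nums[0],nums[0] (no change) → 5 7 5 6 7 3 6 5 6 8 4 4 6
j=1: nums[1]=7 > 6 → no swap
j=2: nums[2]=5 ≤ 6 → i=1, swap nums[1],nums[2] → 5 5 7 6 7 3 6 5 6 8 4 4 6
j=3: nums[3]=6 ≤ 6 → i=2, swap nums[2],nums[3] → 5 5 6 7 7 3 6 5 6 8 4 4 6
j=4: nums[4]=7 > 6 → no swap
j=5: nums[5]=3 ≤ 6 → i=3, swap nums[3],nums[5] → 5 5 6 3 7 7 6 5 6 8 4 4 6
j=6: nums[6]=6 ≤ 6 → i=4, swap nums[4],nums[6] → 5 5 6 3 6 7 7 5 6 8 4 4 6
j=7: nums[7]=5 ≤ 6 → i=5, swap nums[5],nums[7] → 5 5 6 3 6 5 7 7 6 8 4 4 6
j=8: nums[8]=6 ≤ 6 → i=6, swap nums[6],nums[8] → 5 5 6 3 6 5 6 7 7 8 4 4 6
(after j=8) nums = 5 5 6 3 6 5 6 7 7 8 4 4 6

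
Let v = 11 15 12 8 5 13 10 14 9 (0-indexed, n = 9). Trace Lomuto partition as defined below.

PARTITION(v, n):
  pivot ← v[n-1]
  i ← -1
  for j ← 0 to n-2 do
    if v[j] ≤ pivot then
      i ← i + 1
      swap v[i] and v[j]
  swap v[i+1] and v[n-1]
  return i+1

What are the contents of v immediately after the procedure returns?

8 5 9 11 15 13 10 14 12

pivot=9, i=-1
j=0: 11>9, skip
j=1: 15>9, skip
j=2: 12>9, skip
j=3: 8≤9, i=0, swap(0,3) ⇒ 8 15 12 11 5 13 10 14 9
j=4: 5≤9, i=1, swap(1,4) ⇒ 8 5 12 11 15 13 10 14 9
j=5: 13>9, skip
j=6: 10>9, skip
j=7: 14>9, skip
swap(2,8) ⇒ 8 5 9 11 15 13 10 14 12; return 2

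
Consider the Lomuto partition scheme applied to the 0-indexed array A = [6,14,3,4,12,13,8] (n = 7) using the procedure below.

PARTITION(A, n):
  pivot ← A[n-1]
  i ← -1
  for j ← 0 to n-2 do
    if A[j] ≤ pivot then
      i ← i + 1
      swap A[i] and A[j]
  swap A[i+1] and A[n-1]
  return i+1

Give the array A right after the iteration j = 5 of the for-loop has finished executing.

[6,3,4,14,12,13,8]

pivot = A[6] = 8; i = -1
j=0: A[0]=6 ≤ 8 → i=0, swap A[0],A[0] (no change) → [6,14,3,4,12,13,8]
j=1: A[1]=14 > 8 → no swap
j=2: A[2]=3 ≤ 8 → i=1, swap A[1],A[2] → [6,3,14,4,12,13,8]
j=3: A[3]=4 ≤ 8 → i=2, swap A[2],A[3] → [6,3,4,14,12,13,8]
j=4: A[4]=12 > 8 → no swap
j=5: A[5]=13 > 8 → no swap
(after j=5) A = [6,3,4,14,12,13,8]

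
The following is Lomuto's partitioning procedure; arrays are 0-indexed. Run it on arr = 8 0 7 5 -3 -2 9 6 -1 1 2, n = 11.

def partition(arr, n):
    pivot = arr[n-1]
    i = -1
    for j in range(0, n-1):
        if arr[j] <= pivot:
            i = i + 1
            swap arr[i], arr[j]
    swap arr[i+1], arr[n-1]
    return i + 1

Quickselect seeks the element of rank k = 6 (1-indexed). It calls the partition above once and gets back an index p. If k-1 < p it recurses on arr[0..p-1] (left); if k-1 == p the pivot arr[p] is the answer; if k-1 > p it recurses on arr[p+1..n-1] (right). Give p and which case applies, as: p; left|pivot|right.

pivot=2, i=-1
j=0: 8>2, skip
j=1: 0≤2, i=0, swap(0,1) ⇒ 0 8 7 5 -3 -2 9 6 -1 1 2
j=2: 7>2, skip
j=3: 5>2, skip
j=4: -3≤2, i=1, swap(1,4) ⇒ 0 -3 7 5 8 -2 9 6 -1 1 2
j=5: -2≤2, i=2, swap(2,5) ⇒ 0 -3 -2 5 8 7 9 6 -1 1 2
j=6: 9>2, skip
j=7: 6>2, skip
j=8: -1≤2, i=3, swap(3,8) ⇒ 0 -3 -2 -1 8 7 9 6 5 1 2
j=9: 1≤2, i=4, swap(4,9) ⇒ 0 -3 -2 -1 1 7 9 6 5 8 2
swap(5,10) ⇒ 0 -3 -2 -1 1 2 9 6 5 8 7; return 5
p = 5; k-1 = 5 == 5 ⇒ pivot

5; pivot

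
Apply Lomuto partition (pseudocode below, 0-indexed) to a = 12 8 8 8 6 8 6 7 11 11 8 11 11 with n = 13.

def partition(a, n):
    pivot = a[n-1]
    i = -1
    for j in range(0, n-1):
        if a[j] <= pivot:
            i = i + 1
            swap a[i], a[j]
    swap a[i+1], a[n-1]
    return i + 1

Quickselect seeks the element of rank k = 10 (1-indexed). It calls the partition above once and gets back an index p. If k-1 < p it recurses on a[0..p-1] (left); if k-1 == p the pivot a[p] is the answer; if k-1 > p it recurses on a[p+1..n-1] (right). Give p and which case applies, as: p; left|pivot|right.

11; left

pivot = a[12] = 11; i = -1
j=0: a[0]=12 > 11 → no swap
j=1: a[1]=8 ≤ 11 → i=0, swap a[0],a[1] → 8 12 8 8 6 8 6 7 11 11 8 11 11
j=2: a[2]=8 ≤ 11 → i=1, swap a[1],a[2] → 8 8 12 8 6 8 6 7 11 11 8 11 11
j=3: a[3]=8 ≤ 11 → i=2, swap a[2],a[3] → 8 8 8 12 6 8 6 7 11 11 8 11 11
j=4: a[4]=6 ≤ 11 → i=3, swap a[3],a[4] → 8 8 8 6 12 8 6 7 11 11 8 11 11
j=5: a[5]=8 ≤ 11 → i=4, swap a[4],a[5] → 8 8 8 6 8 12 6 7 11 11 8 11 11
j=6: a[6]=6 ≤ 11 → i=5, swap a[5],a[6] → 8 8 8 6 8 6 12 7 11 11 8 11 11
j=7: a[7]=7 ≤ 11 → i=6, swap a[6],a[7] → 8 8 8 6 8 6 7 12 11 11 8 11 11
j=8: a[8]=11 ≤ 11 → i=7, swap a[7],a[8] → 8 8 8 6 8 6 7 11 12 11 8 11 11
j=9: a[9]=11 ≤ 11 → i=8, swap a[8],a[9] → 8 8 8 6 8 6 7 11 11 12 8 11 11
j=10: a[10]=8 ≤ 11 → i=9, swap a[9],a[10] → 8 8 8 6 8 6 7 11 11 8 12 11 11
j=11: a[11]=11 ≤ 11 → i=10, swap a[10],a[11] → 8 8 8 6 8 6 7 11 11 8 11 12 11
final swap a[11],a[12] → 8 8 8 6 8 6 7 11 11 8 11 11 12; return 11
p = 11; k-1 = 9 < 11 ⇒ left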